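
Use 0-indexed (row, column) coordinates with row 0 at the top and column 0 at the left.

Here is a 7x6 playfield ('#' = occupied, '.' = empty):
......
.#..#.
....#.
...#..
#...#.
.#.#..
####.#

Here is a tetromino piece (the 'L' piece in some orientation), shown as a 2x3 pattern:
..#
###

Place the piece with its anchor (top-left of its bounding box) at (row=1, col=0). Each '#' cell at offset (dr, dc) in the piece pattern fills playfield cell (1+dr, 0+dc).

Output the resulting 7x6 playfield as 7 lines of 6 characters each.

Answer: ......
.##.#.
###.#.
...#..
#...#.
.#.#..
####.#

Derivation:
Fill (1+0,0+2) = (1,2)
Fill (1+1,0+0) = (2,0)
Fill (1+1,0+1) = (2,1)
Fill (1+1,0+2) = (2,2)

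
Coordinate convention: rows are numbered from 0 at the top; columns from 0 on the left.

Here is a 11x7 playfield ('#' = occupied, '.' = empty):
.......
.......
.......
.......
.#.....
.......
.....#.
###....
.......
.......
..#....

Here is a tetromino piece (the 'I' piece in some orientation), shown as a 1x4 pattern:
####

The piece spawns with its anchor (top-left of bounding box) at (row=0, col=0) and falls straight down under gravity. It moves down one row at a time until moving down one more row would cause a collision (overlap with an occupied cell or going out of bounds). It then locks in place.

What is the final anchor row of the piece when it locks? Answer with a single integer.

Answer: 3

Derivation:
Spawn at (row=0, col=0). Try each row:
  row 0: fits
  row 1: fits
  row 2: fits
  row 3: fits
  row 4: blocked -> lock at row 3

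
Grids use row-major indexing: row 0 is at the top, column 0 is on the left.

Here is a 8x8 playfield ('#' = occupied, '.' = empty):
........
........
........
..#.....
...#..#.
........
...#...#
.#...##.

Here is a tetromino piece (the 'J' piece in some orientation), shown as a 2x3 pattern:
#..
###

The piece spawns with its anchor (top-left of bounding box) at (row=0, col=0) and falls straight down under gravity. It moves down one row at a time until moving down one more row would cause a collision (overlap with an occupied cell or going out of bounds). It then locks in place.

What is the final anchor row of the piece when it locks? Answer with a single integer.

Spawn at (row=0, col=0). Try each row:
  row 0: fits
  row 1: fits
  row 2: blocked -> lock at row 1

Answer: 1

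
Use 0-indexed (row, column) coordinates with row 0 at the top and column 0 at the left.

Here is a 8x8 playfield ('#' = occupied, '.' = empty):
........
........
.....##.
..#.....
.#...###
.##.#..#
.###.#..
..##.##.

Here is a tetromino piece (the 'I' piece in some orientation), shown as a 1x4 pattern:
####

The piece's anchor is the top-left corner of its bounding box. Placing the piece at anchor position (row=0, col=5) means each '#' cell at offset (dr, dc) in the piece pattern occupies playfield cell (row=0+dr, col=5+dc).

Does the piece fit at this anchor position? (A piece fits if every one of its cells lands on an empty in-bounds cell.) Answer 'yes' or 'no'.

Check each piece cell at anchor (0, 5):
  offset (0,0) -> (0,5): empty -> OK
  offset (0,1) -> (0,6): empty -> OK
  offset (0,2) -> (0,7): empty -> OK
  offset (0,3) -> (0,8): out of bounds -> FAIL
All cells valid: no

Answer: no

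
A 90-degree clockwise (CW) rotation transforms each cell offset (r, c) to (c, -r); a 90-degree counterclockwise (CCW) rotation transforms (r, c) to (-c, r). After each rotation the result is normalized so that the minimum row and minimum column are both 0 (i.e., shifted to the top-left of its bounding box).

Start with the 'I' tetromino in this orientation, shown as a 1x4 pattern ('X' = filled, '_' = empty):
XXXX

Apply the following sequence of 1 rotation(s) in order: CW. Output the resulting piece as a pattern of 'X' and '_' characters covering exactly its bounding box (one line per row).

Answer: X
X
X
X

Derivation:
Start:
XXXX
After rotation 1 (CW):
X
X
X
X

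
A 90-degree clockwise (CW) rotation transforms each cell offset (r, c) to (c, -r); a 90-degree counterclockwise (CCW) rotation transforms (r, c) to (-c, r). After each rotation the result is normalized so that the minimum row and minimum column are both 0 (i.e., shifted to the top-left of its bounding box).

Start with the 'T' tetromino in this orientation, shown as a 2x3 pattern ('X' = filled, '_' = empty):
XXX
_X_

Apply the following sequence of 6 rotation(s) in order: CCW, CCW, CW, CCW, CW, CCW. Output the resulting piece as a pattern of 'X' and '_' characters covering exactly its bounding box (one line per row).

Start:
XXX
_X_
After rotation 1 (CCW):
X_
XX
X_
After rotation 2 (CCW):
_X_
XXX
After rotation 3 (CW):
X_
XX
X_
After rotation 4 (CCW):
_X_
XXX
After rotation 5 (CW):
X_
XX
X_
After rotation 6 (CCW):
_X_
XXX

Answer: _X_
XXX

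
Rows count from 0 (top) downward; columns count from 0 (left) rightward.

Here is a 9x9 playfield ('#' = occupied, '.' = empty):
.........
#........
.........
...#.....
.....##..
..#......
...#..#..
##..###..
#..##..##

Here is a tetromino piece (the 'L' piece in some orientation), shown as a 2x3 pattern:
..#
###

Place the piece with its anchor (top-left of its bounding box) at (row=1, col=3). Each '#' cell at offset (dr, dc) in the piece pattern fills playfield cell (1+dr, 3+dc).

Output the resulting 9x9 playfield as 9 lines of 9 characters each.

Answer: .........
#....#...
...###...
...#.....
.....##..
..#......
...#..#..
##..###..
#..##..##

Derivation:
Fill (1+0,3+2) = (1,5)
Fill (1+1,3+0) = (2,3)
Fill (1+1,3+1) = (2,4)
Fill (1+1,3+2) = (2,5)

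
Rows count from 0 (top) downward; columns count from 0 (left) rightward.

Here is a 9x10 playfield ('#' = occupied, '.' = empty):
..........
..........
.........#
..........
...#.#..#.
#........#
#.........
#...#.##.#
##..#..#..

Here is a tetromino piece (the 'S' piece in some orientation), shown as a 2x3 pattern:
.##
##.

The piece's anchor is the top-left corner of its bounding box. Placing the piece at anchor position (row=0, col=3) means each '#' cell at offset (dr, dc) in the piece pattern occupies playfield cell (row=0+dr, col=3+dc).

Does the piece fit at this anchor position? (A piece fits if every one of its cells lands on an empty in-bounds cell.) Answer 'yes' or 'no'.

Answer: yes

Derivation:
Check each piece cell at anchor (0, 3):
  offset (0,1) -> (0,4): empty -> OK
  offset (0,2) -> (0,5): empty -> OK
  offset (1,0) -> (1,3): empty -> OK
  offset (1,1) -> (1,4): empty -> OK
All cells valid: yes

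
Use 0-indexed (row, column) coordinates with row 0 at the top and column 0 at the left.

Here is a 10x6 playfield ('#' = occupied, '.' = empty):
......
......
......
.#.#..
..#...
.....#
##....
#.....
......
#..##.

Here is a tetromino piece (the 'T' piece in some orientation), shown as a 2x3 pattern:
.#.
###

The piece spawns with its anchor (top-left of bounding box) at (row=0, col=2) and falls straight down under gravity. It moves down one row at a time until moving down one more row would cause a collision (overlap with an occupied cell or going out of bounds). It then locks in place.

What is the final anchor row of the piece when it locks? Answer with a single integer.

Answer: 1

Derivation:
Spawn at (row=0, col=2). Try each row:
  row 0: fits
  row 1: fits
  row 2: blocked -> lock at row 1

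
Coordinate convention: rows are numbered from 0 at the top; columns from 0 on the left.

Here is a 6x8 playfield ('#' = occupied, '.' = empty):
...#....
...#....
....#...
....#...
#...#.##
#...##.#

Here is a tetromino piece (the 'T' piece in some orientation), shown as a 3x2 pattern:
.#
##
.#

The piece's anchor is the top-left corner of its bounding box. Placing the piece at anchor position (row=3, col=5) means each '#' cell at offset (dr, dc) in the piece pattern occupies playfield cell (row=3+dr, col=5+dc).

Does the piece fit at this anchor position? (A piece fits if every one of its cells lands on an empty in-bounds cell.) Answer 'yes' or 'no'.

Answer: no

Derivation:
Check each piece cell at anchor (3, 5):
  offset (0,1) -> (3,6): empty -> OK
  offset (1,0) -> (4,5): empty -> OK
  offset (1,1) -> (4,6): occupied ('#') -> FAIL
  offset (2,1) -> (5,6): empty -> OK
All cells valid: no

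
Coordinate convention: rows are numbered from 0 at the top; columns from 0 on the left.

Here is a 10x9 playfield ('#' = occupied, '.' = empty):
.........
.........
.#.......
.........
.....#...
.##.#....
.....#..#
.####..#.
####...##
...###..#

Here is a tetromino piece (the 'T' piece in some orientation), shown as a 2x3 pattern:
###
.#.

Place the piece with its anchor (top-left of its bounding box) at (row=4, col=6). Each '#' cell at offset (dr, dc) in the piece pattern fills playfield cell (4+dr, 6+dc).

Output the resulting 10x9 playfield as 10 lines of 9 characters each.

Answer: .........
.........
.#.......
.........
.....####
.##.#..#.
.....#..#
.####..#.
####...##
...###..#

Derivation:
Fill (4+0,6+0) = (4,6)
Fill (4+0,6+1) = (4,7)
Fill (4+0,6+2) = (4,8)
Fill (4+1,6+1) = (5,7)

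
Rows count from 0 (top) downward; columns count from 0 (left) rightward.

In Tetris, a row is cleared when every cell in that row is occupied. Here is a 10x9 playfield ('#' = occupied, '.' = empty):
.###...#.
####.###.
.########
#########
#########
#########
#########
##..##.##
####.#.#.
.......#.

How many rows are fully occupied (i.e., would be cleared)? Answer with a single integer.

Answer: 4

Derivation:
Check each row:
  row 0: 5 empty cells -> not full
  row 1: 2 empty cells -> not full
  row 2: 1 empty cell -> not full
  row 3: 0 empty cells -> FULL (clear)
  row 4: 0 empty cells -> FULL (clear)
  row 5: 0 empty cells -> FULL (clear)
  row 6: 0 empty cells -> FULL (clear)
  row 7: 3 empty cells -> not full
  row 8: 3 empty cells -> not full
  row 9: 8 empty cells -> not full
Total rows cleared: 4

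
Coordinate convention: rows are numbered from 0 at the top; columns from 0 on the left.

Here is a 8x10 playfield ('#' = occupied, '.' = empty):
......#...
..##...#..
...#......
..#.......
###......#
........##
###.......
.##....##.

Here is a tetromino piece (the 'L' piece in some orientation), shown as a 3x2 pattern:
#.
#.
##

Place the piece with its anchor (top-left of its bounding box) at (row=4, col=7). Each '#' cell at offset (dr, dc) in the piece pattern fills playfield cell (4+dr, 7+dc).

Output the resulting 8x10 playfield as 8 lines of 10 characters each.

Fill (4+0,7+0) = (4,7)
Fill (4+1,7+0) = (5,7)
Fill (4+2,7+0) = (6,7)
Fill (4+2,7+1) = (6,8)

Answer: ......#...
..##...#..
...#......
..#.......
###....#.#
.......###
###....##.
.##....##.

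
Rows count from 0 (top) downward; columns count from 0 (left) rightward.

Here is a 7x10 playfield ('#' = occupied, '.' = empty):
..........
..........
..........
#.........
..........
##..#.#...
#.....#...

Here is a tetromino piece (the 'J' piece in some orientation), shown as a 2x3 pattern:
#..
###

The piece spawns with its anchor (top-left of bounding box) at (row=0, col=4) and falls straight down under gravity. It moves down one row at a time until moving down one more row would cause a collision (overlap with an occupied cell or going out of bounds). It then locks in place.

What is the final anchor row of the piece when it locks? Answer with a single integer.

Spawn at (row=0, col=4). Try each row:
  row 0: fits
  row 1: fits
  row 2: fits
  row 3: fits
  row 4: blocked -> lock at row 3

Answer: 3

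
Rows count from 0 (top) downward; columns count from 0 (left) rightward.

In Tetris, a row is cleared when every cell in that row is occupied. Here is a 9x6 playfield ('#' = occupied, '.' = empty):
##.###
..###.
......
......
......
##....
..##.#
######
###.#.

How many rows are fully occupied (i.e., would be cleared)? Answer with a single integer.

Check each row:
  row 0: 1 empty cell -> not full
  row 1: 3 empty cells -> not full
  row 2: 6 empty cells -> not full
  row 3: 6 empty cells -> not full
  row 4: 6 empty cells -> not full
  row 5: 4 empty cells -> not full
  row 6: 3 empty cells -> not full
  row 7: 0 empty cells -> FULL (clear)
  row 8: 2 empty cells -> not full
Total rows cleared: 1

Answer: 1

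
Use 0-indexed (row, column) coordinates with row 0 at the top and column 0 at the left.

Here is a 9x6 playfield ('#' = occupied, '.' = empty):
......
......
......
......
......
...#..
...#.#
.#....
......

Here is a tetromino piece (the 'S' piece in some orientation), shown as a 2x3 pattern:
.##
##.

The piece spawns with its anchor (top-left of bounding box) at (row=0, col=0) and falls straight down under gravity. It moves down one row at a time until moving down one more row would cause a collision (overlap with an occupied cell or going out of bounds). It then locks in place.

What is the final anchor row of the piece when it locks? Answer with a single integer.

Answer: 5

Derivation:
Spawn at (row=0, col=0). Try each row:
  row 0: fits
  row 1: fits
  row 2: fits
  row 3: fits
  row 4: fits
  row 5: fits
  row 6: blocked -> lock at row 5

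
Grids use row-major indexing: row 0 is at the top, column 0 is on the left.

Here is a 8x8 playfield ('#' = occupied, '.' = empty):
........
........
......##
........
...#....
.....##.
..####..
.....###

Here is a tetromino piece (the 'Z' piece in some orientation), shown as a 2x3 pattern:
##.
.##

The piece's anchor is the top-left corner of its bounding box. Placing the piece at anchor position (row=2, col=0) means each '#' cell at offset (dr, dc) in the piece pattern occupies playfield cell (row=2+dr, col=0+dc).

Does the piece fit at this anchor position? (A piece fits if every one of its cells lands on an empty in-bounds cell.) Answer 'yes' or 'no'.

Check each piece cell at anchor (2, 0):
  offset (0,0) -> (2,0): empty -> OK
  offset (0,1) -> (2,1): empty -> OK
  offset (1,1) -> (3,1): empty -> OK
  offset (1,2) -> (3,2): empty -> OK
All cells valid: yes

Answer: yes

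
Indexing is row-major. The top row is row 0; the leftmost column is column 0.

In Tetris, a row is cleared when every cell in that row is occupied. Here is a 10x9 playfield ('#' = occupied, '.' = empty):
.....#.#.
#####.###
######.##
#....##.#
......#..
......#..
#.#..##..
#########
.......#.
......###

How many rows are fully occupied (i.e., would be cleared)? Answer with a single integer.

Answer: 1

Derivation:
Check each row:
  row 0: 7 empty cells -> not full
  row 1: 1 empty cell -> not full
  row 2: 1 empty cell -> not full
  row 3: 5 empty cells -> not full
  row 4: 8 empty cells -> not full
  row 5: 8 empty cells -> not full
  row 6: 5 empty cells -> not full
  row 7: 0 empty cells -> FULL (clear)
  row 8: 8 empty cells -> not full
  row 9: 6 empty cells -> not full
Total rows cleared: 1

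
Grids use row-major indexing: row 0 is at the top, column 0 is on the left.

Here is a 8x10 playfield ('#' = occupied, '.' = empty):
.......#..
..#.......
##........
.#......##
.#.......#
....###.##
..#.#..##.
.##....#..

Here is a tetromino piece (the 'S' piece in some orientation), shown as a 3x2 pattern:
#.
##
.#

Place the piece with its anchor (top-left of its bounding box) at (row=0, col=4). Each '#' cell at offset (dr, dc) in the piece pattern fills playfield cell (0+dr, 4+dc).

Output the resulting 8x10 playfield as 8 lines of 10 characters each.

Fill (0+0,4+0) = (0,4)
Fill (0+1,4+0) = (1,4)
Fill (0+1,4+1) = (1,5)
Fill (0+2,4+1) = (2,5)

Answer: ....#..#..
..#.##....
##...#....
.#......##
.#.......#
....###.##
..#.#..##.
.##....#..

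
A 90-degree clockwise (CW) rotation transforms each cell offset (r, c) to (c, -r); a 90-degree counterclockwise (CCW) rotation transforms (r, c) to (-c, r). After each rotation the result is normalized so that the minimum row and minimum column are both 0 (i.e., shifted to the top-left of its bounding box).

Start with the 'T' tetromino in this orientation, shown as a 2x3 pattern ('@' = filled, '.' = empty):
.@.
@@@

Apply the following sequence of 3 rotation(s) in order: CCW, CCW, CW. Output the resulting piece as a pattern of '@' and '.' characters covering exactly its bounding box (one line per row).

Start:
.@.
@@@
After rotation 1 (CCW):
.@
@@
.@
After rotation 2 (CCW):
@@@
.@.
After rotation 3 (CW):
.@
@@
.@

Answer: .@
@@
.@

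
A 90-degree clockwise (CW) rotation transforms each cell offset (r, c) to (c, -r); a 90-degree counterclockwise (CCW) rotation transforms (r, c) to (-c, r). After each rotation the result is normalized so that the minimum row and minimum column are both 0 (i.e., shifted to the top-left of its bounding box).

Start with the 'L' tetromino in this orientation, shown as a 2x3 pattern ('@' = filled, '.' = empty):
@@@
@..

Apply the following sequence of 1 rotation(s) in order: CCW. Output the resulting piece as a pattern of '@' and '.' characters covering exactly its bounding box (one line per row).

Start:
@@@
@..
After rotation 1 (CCW):
@.
@.
@@

Answer: @.
@.
@@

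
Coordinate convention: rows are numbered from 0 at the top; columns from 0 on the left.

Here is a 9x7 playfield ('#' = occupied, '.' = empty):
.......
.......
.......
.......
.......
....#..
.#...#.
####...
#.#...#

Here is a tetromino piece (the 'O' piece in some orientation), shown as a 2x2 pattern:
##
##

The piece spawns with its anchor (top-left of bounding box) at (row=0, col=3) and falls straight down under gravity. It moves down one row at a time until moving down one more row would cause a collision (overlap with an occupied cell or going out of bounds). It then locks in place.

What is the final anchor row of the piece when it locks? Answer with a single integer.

Spawn at (row=0, col=3). Try each row:
  row 0: fits
  row 1: fits
  row 2: fits
  row 3: fits
  row 4: blocked -> lock at row 3

Answer: 3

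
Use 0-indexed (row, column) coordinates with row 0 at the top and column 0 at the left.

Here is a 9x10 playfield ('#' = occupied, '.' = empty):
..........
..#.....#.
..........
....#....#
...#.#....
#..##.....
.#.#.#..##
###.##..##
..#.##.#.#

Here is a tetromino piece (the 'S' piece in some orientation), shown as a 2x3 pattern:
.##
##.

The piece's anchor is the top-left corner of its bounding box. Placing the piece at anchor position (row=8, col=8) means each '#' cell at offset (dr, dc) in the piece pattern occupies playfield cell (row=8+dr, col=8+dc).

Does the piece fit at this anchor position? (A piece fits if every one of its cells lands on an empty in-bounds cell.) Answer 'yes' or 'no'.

Answer: no

Derivation:
Check each piece cell at anchor (8, 8):
  offset (0,1) -> (8,9): occupied ('#') -> FAIL
  offset (0,2) -> (8,10): out of bounds -> FAIL
  offset (1,0) -> (9,8): out of bounds -> FAIL
  offset (1,1) -> (9,9): out of bounds -> FAIL
All cells valid: no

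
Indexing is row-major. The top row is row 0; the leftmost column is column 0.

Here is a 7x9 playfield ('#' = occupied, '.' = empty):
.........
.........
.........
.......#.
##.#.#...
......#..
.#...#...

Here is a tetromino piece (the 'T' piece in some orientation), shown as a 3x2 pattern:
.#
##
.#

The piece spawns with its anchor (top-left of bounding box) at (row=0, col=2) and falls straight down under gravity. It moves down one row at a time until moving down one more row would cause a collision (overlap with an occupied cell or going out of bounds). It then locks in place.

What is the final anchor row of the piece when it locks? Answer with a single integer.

Spawn at (row=0, col=2). Try each row:
  row 0: fits
  row 1: fits
  row 2: blocked -> lock at row 1

Answer: 1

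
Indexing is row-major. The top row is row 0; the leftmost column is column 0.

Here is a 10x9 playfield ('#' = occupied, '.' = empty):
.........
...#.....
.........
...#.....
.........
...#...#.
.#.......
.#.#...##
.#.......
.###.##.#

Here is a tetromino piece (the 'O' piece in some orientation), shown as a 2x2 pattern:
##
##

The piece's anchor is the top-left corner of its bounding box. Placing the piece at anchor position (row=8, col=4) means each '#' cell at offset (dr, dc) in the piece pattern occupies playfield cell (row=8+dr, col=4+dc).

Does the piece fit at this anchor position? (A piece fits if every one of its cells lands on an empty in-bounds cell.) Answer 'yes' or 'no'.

Check each piece cell at anchor (8, 4):
  offset (0,0) -> (8,4): empty -> OK
  offset (0,1) -> (8,5): empty -> OK
  offset (1,0) -> (9,4): empty -> OK
  offset (1,1) -> (9,5): occupied ('#') -> FAIL
All cells valid: no

Answer: no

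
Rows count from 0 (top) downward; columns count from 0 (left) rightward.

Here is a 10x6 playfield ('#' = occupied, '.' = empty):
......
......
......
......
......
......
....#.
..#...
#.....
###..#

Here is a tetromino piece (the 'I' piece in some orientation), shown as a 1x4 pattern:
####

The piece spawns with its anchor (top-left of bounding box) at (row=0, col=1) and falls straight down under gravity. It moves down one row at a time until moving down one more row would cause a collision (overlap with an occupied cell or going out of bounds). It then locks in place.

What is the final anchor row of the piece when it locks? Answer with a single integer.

Answer: 5

Derivation:
Spawn at (row=0, col=1). Try each row:
  row 0: fits
  row 1: fits
  row 2: fits
  row 3: fits
  row 4: fits
  row 5: fits
  row 6: blocked -> lock at row 5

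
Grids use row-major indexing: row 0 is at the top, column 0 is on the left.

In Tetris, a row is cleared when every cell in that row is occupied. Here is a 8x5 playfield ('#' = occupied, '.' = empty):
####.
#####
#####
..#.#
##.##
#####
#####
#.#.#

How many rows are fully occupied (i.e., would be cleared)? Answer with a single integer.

Answer: 4

Derivation:
Check each row:
  row 0: 1 empty cell -> not full
  row 1: 0 empty cells -> FULL (clear)
  row 2: 0 empty cells -> FULL (clear)
  row 3: 3 empty cells -> not full
  row 4: 1 empty cell -> not full
  row 5: 0 empty cells -> FULL (clear)
  row 6: 0 empty cells -> FULL (clear)
  row 7: 2 empty cells -> not full
Total rows cleared: 4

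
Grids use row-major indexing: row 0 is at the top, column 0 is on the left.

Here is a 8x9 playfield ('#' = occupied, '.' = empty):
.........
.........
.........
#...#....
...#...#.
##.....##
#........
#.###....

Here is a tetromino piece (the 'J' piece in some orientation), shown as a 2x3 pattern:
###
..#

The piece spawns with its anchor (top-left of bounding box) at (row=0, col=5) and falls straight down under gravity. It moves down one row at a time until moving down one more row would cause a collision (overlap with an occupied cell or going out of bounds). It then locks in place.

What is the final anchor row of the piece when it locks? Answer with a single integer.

Spawn at (row=0, col=5). Try each row:
  row 0: fits
  row 1: fits
  row 2: fits
  row 3: blocked -> lock at row 2

Answer: 2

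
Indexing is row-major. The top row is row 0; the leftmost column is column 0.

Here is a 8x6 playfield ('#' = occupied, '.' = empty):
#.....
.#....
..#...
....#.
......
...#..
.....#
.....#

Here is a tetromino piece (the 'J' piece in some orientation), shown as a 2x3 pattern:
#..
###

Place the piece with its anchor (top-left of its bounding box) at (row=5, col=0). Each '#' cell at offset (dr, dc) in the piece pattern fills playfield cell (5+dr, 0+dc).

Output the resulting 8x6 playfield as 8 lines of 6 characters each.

Answer: #.....
.#....
..#...
....#.
......
#..#..
###..#
.....#

Derivation:
Fill (5+0,0+0) = (5,0)
Fill (5+1,0+0) = (6,0)
Fill (5+1,0+1) = (6,1)
Fill (5+1,0+2) = (6,2)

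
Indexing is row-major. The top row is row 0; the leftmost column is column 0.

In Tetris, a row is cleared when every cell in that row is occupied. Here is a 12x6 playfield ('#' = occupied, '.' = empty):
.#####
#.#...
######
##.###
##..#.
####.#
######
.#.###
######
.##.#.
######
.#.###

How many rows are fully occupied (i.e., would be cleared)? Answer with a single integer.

Answer: 4

Derivation:
Check each row:
  row 0: 1 empty cell -> not full
  row 1: 4 empty cells -> not full
  row 2: 0 empty cells -> FULL (clear)
  row 3: 1 empty cell -> not full
  row 4: 3 empty cells -> not full
  row 5: 1 empty cell -> not full
  row 6: 0 empty cells -> FULL (clear)
  row 7: 2 empty cells -> not full
  row 8: 0 empty cells -> FULL (clear)
  row 9: 3 empty cells -> not full
  row 10: 0 empty cells -> FULL (clear)
  row 11: 2 empty cells -> not full
Total rows cleared: 4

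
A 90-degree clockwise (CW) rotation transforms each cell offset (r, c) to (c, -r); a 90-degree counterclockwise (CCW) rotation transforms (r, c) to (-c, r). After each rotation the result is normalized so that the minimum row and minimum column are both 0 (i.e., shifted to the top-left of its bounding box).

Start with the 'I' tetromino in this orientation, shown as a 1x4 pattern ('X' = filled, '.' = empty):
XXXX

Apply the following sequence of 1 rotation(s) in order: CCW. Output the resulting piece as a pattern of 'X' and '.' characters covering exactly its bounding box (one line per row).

Answer: X
X
X
X

Derivation:
Start:
XXXX
After rotation 1 (CCW):
X
X
X
X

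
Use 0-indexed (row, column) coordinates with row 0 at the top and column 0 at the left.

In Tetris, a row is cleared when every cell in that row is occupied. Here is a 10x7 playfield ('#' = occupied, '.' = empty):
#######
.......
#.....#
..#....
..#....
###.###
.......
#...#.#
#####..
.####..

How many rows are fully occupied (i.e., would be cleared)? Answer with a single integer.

Answer: 1

Derivation:
Check each row:
  row 0: 0 empty cells -> FULL (clear)
  row 1: 7 empty cells -> not full
  row 2: 5 empty cells -> not full
  row 3: 6 empty cells -> not full
  row 4: 6 empty cells -> not full
  row 5: 1 empty cell -> not full
  row 6: 7 empty cells -> not full
  row 7: 4 empty cells -> not full
  row 8: 2 empty cells -> not full
  row 9: 3 empty cells -> not full
Total rows cleared: 1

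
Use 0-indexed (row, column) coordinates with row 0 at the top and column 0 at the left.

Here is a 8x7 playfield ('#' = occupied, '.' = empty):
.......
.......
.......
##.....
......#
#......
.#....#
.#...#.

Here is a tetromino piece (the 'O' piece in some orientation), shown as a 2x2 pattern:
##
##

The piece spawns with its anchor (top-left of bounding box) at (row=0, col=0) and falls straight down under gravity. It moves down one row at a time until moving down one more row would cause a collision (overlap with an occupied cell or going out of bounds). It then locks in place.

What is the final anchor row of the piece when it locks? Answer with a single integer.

Answer: 1

Derivation:
Spawn at (row=0, col=0). Try each row:
  row 0: fits
  row 1: fits
  row 2: blocked -> lock at row 1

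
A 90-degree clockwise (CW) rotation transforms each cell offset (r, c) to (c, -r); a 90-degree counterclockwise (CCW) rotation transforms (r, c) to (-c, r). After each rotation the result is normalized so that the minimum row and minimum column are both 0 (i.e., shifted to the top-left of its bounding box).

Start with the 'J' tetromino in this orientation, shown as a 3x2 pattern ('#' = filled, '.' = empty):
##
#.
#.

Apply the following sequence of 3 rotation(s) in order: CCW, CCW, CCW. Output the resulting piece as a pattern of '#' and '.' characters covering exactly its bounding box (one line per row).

Answer: ###
..#

Derivation:
Start:
##
#.
#.
After rotation 1 (CCW):
#..
###
After rotation 2 (CCW):
.#
.#
##
After rotation 3 (CCW):
###
..#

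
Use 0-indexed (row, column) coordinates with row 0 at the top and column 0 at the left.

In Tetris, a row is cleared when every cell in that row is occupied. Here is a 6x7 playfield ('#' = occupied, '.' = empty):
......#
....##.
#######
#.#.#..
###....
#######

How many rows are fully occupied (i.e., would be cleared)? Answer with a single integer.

Answer: 2

Derivation:
Check each row:
  row 0: 6 empty cells -> not full
  row 1: 5 empty cells -> not full
  row 2: 0 empty cells -> FULL (clear)
  row 3: 4 empty cells -> not full
  row 4: 4 empty cells -> not full
  row 5: 0 empty cells -> FULL (clear)
Total rows cleared: 2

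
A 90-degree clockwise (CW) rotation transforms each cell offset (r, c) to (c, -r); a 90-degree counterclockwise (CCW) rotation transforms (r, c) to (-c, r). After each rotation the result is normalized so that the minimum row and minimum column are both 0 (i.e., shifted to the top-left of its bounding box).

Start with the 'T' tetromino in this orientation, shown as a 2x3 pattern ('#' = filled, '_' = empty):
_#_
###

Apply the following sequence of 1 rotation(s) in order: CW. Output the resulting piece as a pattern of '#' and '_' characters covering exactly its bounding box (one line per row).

Start:
_#_
###
After rotation 1 (CW):
#_
##
#_

Answer: #_
##
#_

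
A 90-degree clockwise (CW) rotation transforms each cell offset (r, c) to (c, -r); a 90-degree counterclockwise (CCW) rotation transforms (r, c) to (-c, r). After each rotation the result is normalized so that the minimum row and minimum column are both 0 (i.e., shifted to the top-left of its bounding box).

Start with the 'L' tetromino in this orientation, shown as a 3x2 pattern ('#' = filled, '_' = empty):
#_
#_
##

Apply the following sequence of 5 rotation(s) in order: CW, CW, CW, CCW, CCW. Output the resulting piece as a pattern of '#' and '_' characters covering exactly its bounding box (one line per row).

Answer: ###
#__

Derivation:
Start:
#_
#_
##
After rotation 1 (CW):
###
#__
After rotation 2 (CW):
##
_#
_#
After rotation 3 (CW):
__#
###
After rotation 4 (CCW):
##
_#
_#
After rotation 5 (CCW):
###
#__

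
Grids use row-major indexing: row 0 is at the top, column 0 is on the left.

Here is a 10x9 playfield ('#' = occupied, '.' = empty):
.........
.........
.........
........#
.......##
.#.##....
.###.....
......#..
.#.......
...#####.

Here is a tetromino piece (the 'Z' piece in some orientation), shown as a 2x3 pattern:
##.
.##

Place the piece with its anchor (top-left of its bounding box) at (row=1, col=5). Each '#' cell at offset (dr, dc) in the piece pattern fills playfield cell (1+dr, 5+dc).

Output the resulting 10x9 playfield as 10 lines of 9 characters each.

Answer: .........
.....##..
......##.
........#
.......##
.#.##....
.###.....
......#..
.#.......
...#####.

Derivation:
Fill (1+0,5+0) = (1,5)
Fill (1+0,5+1) = (1,6)
Fill (1+1,5+1) = (2,6)
Fill (1+1,5+2) = (2,7)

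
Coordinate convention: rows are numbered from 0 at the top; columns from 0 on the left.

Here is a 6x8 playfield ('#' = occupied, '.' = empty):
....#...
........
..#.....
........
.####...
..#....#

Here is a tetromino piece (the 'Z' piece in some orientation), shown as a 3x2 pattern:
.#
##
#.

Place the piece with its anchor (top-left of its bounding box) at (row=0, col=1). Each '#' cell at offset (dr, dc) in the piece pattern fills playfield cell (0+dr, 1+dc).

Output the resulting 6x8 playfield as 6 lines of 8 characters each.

Answer: ..#.#...
.##.....
.##.....
........
.####...
..#....#

Derivation:
Fill (0+0,1+1) = (0,2)
Fill (0+1,1+0) = (1,1)
Fill (0+1,1+1) = (1,2)
Fill (0+2,1+0) = (2,1)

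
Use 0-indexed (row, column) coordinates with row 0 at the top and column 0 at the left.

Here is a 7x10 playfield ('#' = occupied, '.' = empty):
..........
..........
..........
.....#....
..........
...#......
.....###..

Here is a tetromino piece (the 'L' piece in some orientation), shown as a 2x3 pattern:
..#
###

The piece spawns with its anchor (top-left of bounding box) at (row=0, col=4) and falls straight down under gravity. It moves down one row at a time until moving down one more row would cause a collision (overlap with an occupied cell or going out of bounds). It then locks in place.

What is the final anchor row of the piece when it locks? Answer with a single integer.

Spawn at (row=0, col=4). Try each row:
  row 0: fits
  row 1: fits
  row 2: blocked -> lock at row 1

Answer: 1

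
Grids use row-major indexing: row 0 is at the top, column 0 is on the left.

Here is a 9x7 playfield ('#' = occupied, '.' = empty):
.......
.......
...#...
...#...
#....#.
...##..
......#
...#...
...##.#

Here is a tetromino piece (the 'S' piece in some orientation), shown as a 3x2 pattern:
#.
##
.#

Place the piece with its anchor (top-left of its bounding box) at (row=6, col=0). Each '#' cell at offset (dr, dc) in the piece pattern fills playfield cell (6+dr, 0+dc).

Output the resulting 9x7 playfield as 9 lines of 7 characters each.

Answer: .......
.......
...#...
...#...
#....#.
...##..
#.....#
##.#...
.#.##.#

Derivation:
Fill (6+0,0+0) = (6,0)
Fill (6+1,0+0) = (7,0)
Fill (6+1,0+1) = (7,1)
Fill (6+2,0+1) = (8,1)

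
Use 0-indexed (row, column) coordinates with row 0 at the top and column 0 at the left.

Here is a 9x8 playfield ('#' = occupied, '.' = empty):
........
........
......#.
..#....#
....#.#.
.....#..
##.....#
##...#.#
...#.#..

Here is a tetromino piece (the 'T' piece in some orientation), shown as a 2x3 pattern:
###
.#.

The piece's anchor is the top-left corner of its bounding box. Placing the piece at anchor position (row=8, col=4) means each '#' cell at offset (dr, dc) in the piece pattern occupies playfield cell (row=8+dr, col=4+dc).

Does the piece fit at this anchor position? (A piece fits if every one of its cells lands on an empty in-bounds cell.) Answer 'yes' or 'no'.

Check each piece cell at anchor (8, 4):
  offset (0,0) -> (8,4): empty -> OK
  offset (0,1) -> (8,5): occupied ('#') -> FAIL
  offset (0,2) -> (8,6): empty -> OK
  offset (1,1) -> (9,5): out of bounds -> FAIL
All cells valid: no

Answer: no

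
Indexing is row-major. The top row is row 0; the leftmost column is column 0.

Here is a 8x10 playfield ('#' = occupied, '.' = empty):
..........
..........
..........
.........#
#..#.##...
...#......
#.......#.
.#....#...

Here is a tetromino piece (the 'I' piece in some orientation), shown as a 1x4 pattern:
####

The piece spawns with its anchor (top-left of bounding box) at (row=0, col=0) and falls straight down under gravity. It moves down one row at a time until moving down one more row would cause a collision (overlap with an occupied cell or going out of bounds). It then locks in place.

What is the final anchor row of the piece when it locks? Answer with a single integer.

Answer: 3

Derivation:
Spawn at (row=0, col=0). Try each row:
  row 0: fits
  row 1: fits
  row 2: fits
  row 3: fits
  row 4: blocked -> lock at row 3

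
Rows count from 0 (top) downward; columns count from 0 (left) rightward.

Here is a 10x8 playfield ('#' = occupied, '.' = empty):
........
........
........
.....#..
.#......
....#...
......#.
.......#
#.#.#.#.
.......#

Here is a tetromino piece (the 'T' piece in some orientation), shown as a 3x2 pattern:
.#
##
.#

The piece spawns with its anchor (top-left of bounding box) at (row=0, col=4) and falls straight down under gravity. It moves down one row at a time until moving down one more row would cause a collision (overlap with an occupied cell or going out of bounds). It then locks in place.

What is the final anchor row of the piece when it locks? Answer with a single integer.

Spawn at (row=0, col=4). Try each row:
  row 0: fits
  row 1: blocked -> lock at row 0

Answer: 0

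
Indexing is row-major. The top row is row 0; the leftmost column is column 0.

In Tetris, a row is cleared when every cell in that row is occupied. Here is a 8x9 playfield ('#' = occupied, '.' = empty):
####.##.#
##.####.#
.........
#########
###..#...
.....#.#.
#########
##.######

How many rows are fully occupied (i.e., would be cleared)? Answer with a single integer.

Answer: 2

Derivation:
Check each row:
  row 0: 2 empty cells -> not full
  row 1: 2 empty cells -> not full
  row 2: 9 empty cells -> not full
  row 3: 0 empty cells -> FULL (clear)
  row 4: 5 empty cells -> not full
  row 5: 7 empty cells -> not full
  row 6: 0 empty cells -> FULL (clear)
  row 7: 1 empty cell -> not full
Total rows cleared: 2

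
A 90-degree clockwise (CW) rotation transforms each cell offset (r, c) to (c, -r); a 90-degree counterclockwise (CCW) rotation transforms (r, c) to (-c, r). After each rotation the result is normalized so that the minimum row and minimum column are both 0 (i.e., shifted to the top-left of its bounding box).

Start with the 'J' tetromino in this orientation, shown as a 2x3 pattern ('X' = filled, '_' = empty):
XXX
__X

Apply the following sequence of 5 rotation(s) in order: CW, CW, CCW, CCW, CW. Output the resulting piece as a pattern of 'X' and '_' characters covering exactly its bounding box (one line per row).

Start:
XXX
__X
After rotation 1 (CW):
_X
_X
XX
After rotation 2 (CW):
X__
XXX
After rotation 3 (CCW):
_X
_X
XX
After rotation 4 (CCW):
XXX
__X
After rotation 5 (CW):
_X
_X
XX

Answer: _X
_X
XX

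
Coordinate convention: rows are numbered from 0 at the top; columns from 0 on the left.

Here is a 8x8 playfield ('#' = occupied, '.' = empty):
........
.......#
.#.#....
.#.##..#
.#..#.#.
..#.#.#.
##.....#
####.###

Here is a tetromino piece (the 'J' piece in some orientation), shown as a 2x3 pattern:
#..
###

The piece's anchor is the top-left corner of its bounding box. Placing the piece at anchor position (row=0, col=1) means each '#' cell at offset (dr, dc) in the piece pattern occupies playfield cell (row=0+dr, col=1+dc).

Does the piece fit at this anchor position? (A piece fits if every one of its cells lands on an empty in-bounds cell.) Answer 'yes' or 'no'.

Check each piece cell at anchor (0, 1):
  offset (0,0) -> (0,1): empty -> OK
  offset (1,0) -> (1,1): empty -> OK
  offset (1,1) -> (1,2): empty -> OK
  offset (1,2) -> (1,3): empty -> OK
All cells valid: yes

Answer: yes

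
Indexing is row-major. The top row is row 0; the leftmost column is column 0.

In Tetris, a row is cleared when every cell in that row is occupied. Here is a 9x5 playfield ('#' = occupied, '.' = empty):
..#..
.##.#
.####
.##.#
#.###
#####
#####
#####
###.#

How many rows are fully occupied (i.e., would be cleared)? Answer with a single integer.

Answer: 3

Derivation:
Check each row:
  row 0: 4 empty cells -> not full
  row 1: 2 empty cells -> not full
  row 2: 1 empty cell -> not full
  row 3: 2 empty cells -> not full
  row 4: 1 empty cell -> not full
  row 5: 0 empty cells -> FULL (clear)
  row 6: 0 empty cells -> FULL (clear)
  row 7: 0 empty cells -> FULL (clear)
  row 8: 1 empty cell -> not full
Total rows cleared: 3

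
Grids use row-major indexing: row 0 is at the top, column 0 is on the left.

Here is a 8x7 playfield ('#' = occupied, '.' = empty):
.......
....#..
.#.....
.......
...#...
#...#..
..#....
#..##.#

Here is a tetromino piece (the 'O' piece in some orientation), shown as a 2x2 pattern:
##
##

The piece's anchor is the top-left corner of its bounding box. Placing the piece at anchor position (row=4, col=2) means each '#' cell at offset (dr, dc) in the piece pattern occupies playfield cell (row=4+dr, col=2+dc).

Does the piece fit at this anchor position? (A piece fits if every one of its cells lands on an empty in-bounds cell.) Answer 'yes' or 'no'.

Answer: no

Derivation:
Check each piece cell at anchor (4, 2):
  offset (0,0) -> (4,2): empty -> OK
  offset (0,1) -> (4,3): occupied ('#') -> FAIL
  offset (1,0) -> (5,2): empty -> OK
  offset (1,1) -> (5,3): empty -> OK
All cells valid: no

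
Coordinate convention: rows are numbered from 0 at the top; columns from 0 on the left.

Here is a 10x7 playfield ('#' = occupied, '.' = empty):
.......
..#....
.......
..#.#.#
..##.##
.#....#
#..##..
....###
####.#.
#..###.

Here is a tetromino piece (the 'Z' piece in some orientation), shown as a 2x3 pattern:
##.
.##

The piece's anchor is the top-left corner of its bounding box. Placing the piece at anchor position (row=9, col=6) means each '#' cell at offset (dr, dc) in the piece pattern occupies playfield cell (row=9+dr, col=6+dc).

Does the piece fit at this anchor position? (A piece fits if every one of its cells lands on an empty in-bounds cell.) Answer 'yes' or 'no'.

Check each piece cell at anchor (9, 6):
  offset (0,0) -> (9,6): empty -> OK
  offset (0,1) -> (9,7): out of bounds -> FAIL
  offset (1,1) -> (10,7): out of bounds -> FAIL
  offset (1,2) -> (10,8): out of bounds -> FAIL
All cells valid: no

Answer: no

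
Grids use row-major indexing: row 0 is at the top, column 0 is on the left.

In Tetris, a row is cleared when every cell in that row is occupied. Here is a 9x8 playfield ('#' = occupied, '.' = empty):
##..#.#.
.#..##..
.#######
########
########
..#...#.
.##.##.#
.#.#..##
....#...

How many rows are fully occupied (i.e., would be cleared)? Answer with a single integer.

Answer: 2

Derivation:
Check each row:
  row 0: 4 empty cells -> not full
  row 1: 5 empty cells -> not full
  row 2: 1 empty cell -> not full
  row 3: 0 empty cells -> FULL (clear)
  row 4: 0 empty cells -> FULL (clear)
  row 5: 6 empty cells -> not full
  row 6: 3 empty cells -> not full
  row 7: 4 empty cells -> not full
  row 8: 7 empty cells -> not full
Total rows cleared: 2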